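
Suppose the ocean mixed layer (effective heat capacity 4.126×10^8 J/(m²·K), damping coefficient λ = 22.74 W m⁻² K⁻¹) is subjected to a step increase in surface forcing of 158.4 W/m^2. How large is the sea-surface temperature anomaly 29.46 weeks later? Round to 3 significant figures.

4.36 K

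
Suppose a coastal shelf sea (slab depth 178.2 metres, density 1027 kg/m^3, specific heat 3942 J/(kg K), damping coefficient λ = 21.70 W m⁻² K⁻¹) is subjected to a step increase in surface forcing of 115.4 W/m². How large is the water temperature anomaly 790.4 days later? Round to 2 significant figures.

Areal heat capacity C = ρ c_p D = 1027 × 3942 × 178.2 = 7.21×10^8 J/(m²·K).
τ = C / λ = 7.21×10^8 / 21.70 = 3.32×10^7 s.
Equilibrium anomaly ΔT_eq = F / λ = 115.4 / 21.70 = 5.32 K.
t = 790.4 days = 6.83×10^7 s, so t/τ = 2.05.
ΔT(t) = ΔT_eq (1 − e^(−t/τ)) = 5.32 × (1 − e^−2.05) = 4.64 K.

4.6 K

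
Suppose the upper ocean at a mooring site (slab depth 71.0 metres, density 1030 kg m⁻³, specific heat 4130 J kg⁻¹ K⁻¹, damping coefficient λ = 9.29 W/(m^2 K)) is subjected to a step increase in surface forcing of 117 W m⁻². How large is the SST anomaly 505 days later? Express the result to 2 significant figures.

9.3 K

Areal heat capacity C = ρ c_p D = 1030 × 4130 × 71.0 = 3.02×10^8 J/(m^2 K).
τ = C / λ = 3.02×10^8 / 9.29 = 3.25×10^7 s.
Equilibrium anomaly ΔT_eq = F / λ = 117 / 9.29 = 12.6 K.
t = 505 days = 4.36×10^7 s, so t/τ = 1.34.
ΔT(t) = ΔT_eq (1 − e^(−t/τ)) = 12.6 × (1 − e^−1.34) = 9.30 K.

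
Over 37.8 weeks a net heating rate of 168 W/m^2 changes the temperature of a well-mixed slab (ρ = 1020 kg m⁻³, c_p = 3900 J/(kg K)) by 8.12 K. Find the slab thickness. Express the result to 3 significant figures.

Heat input Q = F Δt = 168 × 2.29×10^7 s = 3.84×10^9 J/m².
Required areal heat capacity C = Q / ΔT = 4.73×10^8 J/(m²·K).
Depth D = C / (ρ c_p) = 4.73×10^8 / (1020 × 3900) = 119 m.

119 m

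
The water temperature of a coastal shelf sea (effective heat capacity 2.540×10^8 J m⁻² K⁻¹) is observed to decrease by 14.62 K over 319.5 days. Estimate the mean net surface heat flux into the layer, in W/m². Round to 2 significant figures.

-130

Areal heat capacity C = 2.540×10^8 J m⁻² K⁻¹ (given).
Required heat per unit area: Q = C ΔT = 2.54×10^8 × -14.62 = -3.71×10^9 J/m².
Flux F = Q / Δt = -3.71×10^9 / 2.76×10^7 s = -135 W/m².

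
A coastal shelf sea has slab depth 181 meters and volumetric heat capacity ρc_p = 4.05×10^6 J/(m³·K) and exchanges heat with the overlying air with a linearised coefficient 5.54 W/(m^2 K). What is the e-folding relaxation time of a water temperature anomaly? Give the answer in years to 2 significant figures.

Areal heat capacity C = ρc_p × D = 4.05×10^6 × 181 = 7.33×10^8 J m⁻² K⁻¹.
Relaxation time τ = C / λ = 7.33×10^8 / 5.54 = 1.32×10^8 s.
In years: 1.32×10^8 s / (3.156×10^7 s/year) = 4.19 years.

4.2 years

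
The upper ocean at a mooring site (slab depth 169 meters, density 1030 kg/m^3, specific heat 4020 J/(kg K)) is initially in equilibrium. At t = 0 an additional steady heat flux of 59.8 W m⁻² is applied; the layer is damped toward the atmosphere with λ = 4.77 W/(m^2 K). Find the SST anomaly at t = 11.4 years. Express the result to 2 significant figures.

Areal heat capacity C = ρ c_p D = 1030 × 4020 × 169 = 7.00×10^8 J m⁻² K⁻¹.
τ = C / λ = 7.00×10^8 / 4.77 = 1.47×10^8 s.
Equilibrium anomaly ΔT_eq = F / λ = 59.8 / 4.77 = 12.5 K.
t = 11.4 years = 3.60×10^8 s, so t/τ = 2.45.
ΔT(t) = ΔT_eq (1 − e^(−t/τ)) = 12.5 × (1 − e^−2.45) = 11.5 K.

11 K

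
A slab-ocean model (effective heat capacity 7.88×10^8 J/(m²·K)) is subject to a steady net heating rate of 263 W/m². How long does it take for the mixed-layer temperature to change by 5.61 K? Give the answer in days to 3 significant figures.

195 days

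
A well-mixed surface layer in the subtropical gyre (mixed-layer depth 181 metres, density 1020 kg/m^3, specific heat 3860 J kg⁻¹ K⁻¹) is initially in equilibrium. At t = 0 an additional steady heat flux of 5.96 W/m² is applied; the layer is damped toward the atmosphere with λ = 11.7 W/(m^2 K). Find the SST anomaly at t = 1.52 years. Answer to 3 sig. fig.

Areal heat capacity C = ρ c_p D = 1020 × 3860 × 181 = 7.13×10^8 J m⁻² K⁻¹.
τ = C / λ = 7.13×10^8 / 11.7 = 6.09×10^7 s.
Equilibrium anomaly ΔT_eq = F / λ = 5.96 / 11.7 = 0.509 K.
t = 1.52 years = 4.80×10^7 s, so t/τ = 0.788.
ΔT(t) = ΔT_eq (1 − e^(−t/τ)) = 0.509 × (1 − e^−0.788) = 0.278 K.

0.278 K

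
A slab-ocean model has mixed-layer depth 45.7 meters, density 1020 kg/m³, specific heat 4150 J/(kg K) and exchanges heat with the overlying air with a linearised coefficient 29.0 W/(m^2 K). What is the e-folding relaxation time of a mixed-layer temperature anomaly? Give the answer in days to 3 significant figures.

77.2 days

Areal heat capacity C = ρ c_p D = 1020 × 4150 × 45.7 = 1.93×10^8 J/(m^2 K).
Relaxation time τ = C / λ = 1.93×10^8 / 29.0 = 6.67×10^6 s.
In days: 6.67×10^6 s / (86400 s/day) = 77.2 days.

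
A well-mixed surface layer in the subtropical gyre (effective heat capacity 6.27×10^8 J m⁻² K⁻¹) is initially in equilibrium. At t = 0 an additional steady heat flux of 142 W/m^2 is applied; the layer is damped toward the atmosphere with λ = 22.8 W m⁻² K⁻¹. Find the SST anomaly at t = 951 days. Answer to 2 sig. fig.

5.9 K

Areal heat capacity C = 6.27×10^8 J m⁻² K⁻¹ (given).
τ = C / λ = 6.27×10^8 / 22.8 = 2.75×10^7 s.
Equilibrium anomaly ΔT_eq = F / λ = 142 / 22.8 = 6.23 K.
t = 951 days = 8.22×10^7 s, so t/τ = 2.99.
ΔT(t) = ΔT_eq (1 − e^(−t/τ)) = 6.23 × (1 − e^−2.99) = 5.91 K.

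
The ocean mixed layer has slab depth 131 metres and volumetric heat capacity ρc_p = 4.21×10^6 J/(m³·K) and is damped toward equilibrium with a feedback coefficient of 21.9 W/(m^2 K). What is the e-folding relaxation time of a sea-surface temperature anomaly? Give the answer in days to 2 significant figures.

290 days

Areal heat capacity C = ρc_p × D = 4.21×10^6 × 131 = 5.52×10^8 J/(m^2 K).
Relaxation time τ = C / λ = 5.52×10^8 / 21.9 = 2.52×10^7 s.
In days: 2.52×10^7 s / (86400 s/day) = 291 days.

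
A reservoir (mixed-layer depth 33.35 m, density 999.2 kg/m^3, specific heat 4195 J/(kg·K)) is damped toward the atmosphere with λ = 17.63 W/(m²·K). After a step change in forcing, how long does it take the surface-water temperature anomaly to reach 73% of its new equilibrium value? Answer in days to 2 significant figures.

Areal heat capacity C = ρ c_p D = 999.2 × 4195 × 33.35 = 1.40×10^8 J/(m²·K).
τ = C / λ = 1.40×10^8 / 17.63 = 7.93×10^6 s.
Fraction reached: 1 − e^(−t/τ) = 0.73 ⇒ t = −τ ln(1 − 0.73) = τ × 1.31.
t = 1.04×10^7 s = 120 days.

120 days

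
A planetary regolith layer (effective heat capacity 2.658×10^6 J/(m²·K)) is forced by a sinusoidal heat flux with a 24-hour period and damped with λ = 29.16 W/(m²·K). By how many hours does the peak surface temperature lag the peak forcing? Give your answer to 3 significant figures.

5.43 hours

Areal heat capacity C = 2.658×10^6 J/(m²·K) (given).
ω = 2π / 86400 s = 7.27×10^-5 s⁻¹.
Phase lag φ = arctan(Cω/λ) = arctan(193/29.16) = 1.42 rad.
Time lag = φ / ω = 1.42 / 7.27×10^-5 = 19500 s = 5.43 hours.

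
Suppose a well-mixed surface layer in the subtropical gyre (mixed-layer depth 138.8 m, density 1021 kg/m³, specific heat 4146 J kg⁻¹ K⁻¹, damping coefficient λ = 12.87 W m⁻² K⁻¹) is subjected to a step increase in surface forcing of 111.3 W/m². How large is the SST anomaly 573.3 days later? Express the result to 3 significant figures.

5.73 K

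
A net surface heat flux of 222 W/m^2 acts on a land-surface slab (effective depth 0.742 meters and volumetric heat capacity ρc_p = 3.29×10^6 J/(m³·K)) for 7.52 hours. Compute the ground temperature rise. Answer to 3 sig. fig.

Areal heat capacity C = ρc_p × D = 3.29×10^6 × 0.742 = 2.44×10^6 J m⁻² K⁻¹.
Net heat input Q = F Δt = 222 × (7.52 hours × 3600 s/hour) = 6.01×10^6 J/m².
ΔT = Q / C = 6.01×10^6 / 2.44×10^6 = 2.46 K.

2.46 K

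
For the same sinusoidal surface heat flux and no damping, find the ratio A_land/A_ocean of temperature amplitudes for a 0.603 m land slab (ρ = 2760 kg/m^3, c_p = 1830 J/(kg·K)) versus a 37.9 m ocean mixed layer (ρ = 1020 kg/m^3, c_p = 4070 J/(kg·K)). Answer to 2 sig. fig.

52

C_ocean = 1020 × 4070 × 37.9 = 1.57×10^8 J/(m²·K).
C_land = 2760 × 1830 × 0.603 = 3.05×10^6 J/(m²·K).
Undamped amplitude ∝ 1/C, so A_land/A_ocean = C_ocean/C_land = 51.7.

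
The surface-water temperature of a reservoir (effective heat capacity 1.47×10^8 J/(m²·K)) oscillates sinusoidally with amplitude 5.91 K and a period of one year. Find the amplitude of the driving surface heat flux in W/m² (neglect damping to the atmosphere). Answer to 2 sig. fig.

170

Areal heat capacity C = 1.47×10^8 J/(m²·K) (given).
ω = 2π / 3.15×10^7 s = 1.99×10^-7 s⁻¹.
Cω = 1.47×10^8 × 1.99×10^-7 = 29.3 W/(m²·K).
F₀ = A × Cω = 5.91 × 29.3 = 173 W/m².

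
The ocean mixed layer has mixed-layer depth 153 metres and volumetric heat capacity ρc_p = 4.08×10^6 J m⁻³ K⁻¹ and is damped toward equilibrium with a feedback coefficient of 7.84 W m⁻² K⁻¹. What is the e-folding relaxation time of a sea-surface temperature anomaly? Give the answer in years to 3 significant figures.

2.52 years

Areal heat capacity C = ρc_p × D = 4.08×10^6 × 153 = 6.24×10^8 J/(m²·K).
Relaxation time τ = C / λ = 6.24×10^8 / 7.84 = 7.96×10^7 s.
In years: 7.96×10^7 s / (3.156×10^7 s/year) = 2.52 years.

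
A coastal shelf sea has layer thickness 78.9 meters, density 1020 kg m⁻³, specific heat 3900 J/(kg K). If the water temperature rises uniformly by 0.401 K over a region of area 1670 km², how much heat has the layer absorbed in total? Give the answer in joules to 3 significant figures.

Areal heat capacity C = ρ c_p D = 1020 × 3900 × 78.9 = 3.14×10^8 J m⁻² K⁻¹.
Heat per unit area: q = C ΔT = 3.14×10^8 × 0.401 = 1.26×10^8 J/m².
Total heat: Q = q × A = 1.26×10^8 × (1670 × 10⁶ m²) = 2.10×10^17 J.

2.10×10^17 J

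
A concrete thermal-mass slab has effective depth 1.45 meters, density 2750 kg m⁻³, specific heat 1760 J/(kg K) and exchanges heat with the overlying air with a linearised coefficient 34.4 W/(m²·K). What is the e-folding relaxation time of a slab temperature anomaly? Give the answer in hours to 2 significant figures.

Areal heat capacity C = ρ c_p D = 2750 × 1760 × 1.45 = 7.02×10^6 J m⁻² K⁻¹.
Relaxation time τ = C / λ = 7.02×10^6 / 34.4 = 2.04×10^5 s.
In hours: 2.04×10^5 s / (3600 s/hour) = 56.7 hours.

57 hours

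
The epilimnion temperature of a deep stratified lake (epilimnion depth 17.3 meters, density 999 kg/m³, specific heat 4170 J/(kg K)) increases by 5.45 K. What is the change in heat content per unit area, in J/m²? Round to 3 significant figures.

3.93×10^8

Areal heat capacity C = ρ c_p D = 999 × 4170 × 17.3 = 7.21×10^7 J/(m²·K).
ΔQ = C ΔT = 7.21×10^7 × 5.45 = 3.93×10^8 J/m².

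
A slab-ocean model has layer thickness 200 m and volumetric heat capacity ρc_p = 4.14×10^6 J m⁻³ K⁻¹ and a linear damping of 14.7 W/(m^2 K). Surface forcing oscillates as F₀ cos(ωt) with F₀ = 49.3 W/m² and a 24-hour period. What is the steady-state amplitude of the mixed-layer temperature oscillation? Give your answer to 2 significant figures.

Areal heat capacity C = ρc_p × D = 4.14×10^6 × 200 = 8.28×10^8 J/(m²·K).
Angular frequency ω = 2π / T = 2π / 86400 s = 7.27×10^-5 s⁻¹.
√((Cω)² + λ²) = √((60200)² + 14.7²) = 60200 W/(m²·K).
Amplitude A = F₀ / √((Cω)²+λ²) = 49.3 / 60200 = 8.19×10^-4 K.

8.2×10^-4 K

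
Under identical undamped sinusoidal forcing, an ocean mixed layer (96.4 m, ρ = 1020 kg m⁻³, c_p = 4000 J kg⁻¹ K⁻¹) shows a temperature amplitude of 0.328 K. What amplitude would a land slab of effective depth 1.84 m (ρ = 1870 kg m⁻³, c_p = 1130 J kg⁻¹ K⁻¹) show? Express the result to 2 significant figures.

33 K

C_ocean = 3.93×10^8 J/(m²·K); C_land = 3.89×10^6 J/(m²·K).
A ∝ 1/C ⇒ A_land = A_ocean × C_ocean/C_land = 0.328 × 101 = 33.2 K.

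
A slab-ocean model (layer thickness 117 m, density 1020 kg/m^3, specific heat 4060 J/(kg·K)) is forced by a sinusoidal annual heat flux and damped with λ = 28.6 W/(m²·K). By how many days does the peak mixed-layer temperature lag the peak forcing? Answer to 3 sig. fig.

Areal heat capacity C = ρ c_p D = 1020 × 4060 × 117 = 4.85×10^8 J m⁻² K⁻¹.
ω = 2π / 3.15×10^7 s = 1.99×10^-7 s⁻¹.
Phase lag φ = arctan(Cω/λ) = arctan(96.5/28.6) = 1.28 rad.
Time lag = φ / ω = 1.28 / 1.99×10^-7 = 6.44×10^6 s = 74.5 days.

74.5 days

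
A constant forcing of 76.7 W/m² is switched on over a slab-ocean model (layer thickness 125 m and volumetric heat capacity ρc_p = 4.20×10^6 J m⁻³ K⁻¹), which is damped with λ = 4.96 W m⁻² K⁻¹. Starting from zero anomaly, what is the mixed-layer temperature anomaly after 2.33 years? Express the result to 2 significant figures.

Areal heat capacity C = ρc_p × D = 4.20×10^6 × 125 = 5.25×10^8 J/(m²·K).
τ = C / λ = 5.25×10^8 / 4.96 = 1.06×10^8 s.
Equilibrium anomaly ΔT_eq = F / λ = 76.7 / 4.96 = 15.5 K.
t = 2.33 years = 7.35×10^7 s, so t/τ = 0.695.
ΔT(t) = ΔT_eq (1 − e^(−t/τ)) = 15.5 × (1 − e^−0.695) = 7.74 K.

7.7 K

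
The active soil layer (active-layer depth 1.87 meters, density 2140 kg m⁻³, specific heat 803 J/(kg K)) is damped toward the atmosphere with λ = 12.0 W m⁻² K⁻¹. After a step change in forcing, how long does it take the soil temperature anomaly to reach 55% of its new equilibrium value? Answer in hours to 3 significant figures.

59.4 hours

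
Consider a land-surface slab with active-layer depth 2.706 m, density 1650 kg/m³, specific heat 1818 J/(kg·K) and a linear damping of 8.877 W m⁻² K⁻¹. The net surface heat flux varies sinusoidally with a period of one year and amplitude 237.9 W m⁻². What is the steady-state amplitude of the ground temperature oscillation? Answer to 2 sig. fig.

26 K

Areal heat capacity C = ρ c_p D = 1650 × 1818 × 2.706 = 8.12×10^6 J/(m^2 K).
Angular frequency ω = 2π / T = 2π / 3.15×10^7 s = 1.99×10^-7 s⁻¹.
√((Cω)² + λ²) = √((1.62)² + 8.877²) = 9.02 W/(m²·K).
Amplitude A = F₀ / √((Cω)²+λ²) = 237.9 / 9.02 = 26.4 K.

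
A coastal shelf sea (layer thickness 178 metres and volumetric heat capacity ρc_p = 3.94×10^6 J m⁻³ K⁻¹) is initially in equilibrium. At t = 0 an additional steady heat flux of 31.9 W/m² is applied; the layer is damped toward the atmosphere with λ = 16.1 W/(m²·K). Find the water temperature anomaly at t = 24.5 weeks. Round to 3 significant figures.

Areal heat capacity C = ρc_p × D = 3.94×10^6 × 178 = 7.01×10^8 J m⁻² K⁻¹.
τ = C / λ = 7.01×10^8 / 16.1 = 4.36×10^7 s.
Equilibrium anomaly ΔT_eq = F / λ = 31.9 / 16.1 = 1.98 K.
t = 24.5 weeks = 1.48×10^7 s, so t/τ = 0.340.
ΔT(t) = ΔT_eq (1 − e^(−t/τ)) = 1.98 × (1 − e^−0.340) = 0.571 K.

0.571 K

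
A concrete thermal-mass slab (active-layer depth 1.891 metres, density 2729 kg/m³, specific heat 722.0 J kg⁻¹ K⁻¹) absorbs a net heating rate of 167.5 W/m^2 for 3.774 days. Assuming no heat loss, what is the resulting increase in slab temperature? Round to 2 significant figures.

Areal heat capacity C = ρ c_p D = 2729 × 722.0 × 1.891 = 3.73×10^6 J/(m^2 K).
Net heat input Q = F Δt = 167.5 × (3.774 days × 86400 s/day) = 5.46×10^7 J/m².
ΔT = Q / C = 5.46×10^7 / 3.73×10^6 = 14.7 K.

15 K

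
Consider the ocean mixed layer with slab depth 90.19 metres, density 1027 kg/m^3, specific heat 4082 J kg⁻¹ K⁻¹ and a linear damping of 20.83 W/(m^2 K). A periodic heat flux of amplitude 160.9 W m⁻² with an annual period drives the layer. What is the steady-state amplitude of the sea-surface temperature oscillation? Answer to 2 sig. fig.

2.1 K

Areal heat capacity C = ρ c_p D = 1027 × 4082 × 90.19 = 3.78×10^8 J/(m^2 K).
Angular frequency ω = 2π / T = 2π / 3.15×10^7 s = 1.99×10^-7 s⁻¹.
√((Cω)² + λ²) = √((75.3)² + 20.83²) = 78.2 W/(m²·K).
Amplitude A = F₀ / √((Cω)²+λ²) = 160.9 / 78.2 = 2.06 K.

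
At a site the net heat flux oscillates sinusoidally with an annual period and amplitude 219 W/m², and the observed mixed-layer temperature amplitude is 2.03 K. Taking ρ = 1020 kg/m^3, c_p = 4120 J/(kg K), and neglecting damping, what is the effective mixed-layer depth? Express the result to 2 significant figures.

ω = 2π / 3.15×10^7 s = 1.99×10^-7 s⁻¹.
Required C = F₀ / (A ω) = 219 / (2.03 × 1.99×10^-7) = 5.41×10^8 J/(m²·K).
D = C / (ρ c_p) = 5.41×10^8 / (1020 × 4120) = 129 m.

130 m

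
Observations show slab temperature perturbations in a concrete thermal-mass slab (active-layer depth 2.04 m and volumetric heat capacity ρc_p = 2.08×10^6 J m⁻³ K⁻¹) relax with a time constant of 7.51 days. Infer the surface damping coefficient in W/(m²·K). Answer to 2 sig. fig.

6.5

Areal heat capacity C = ρc_p × D = 2.08×10^6 × 2.04 = 4.24×10^6 J/(m^2 K).
τ = 7.51 days = 6.49×10^5 s.
λ = C / τ = 4.24×10^6 / 6.49×10^5 = 6.54 W/(m²·K).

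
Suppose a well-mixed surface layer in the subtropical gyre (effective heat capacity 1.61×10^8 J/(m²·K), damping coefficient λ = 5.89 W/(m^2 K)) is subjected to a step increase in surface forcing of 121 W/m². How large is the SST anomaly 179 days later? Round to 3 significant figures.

8.88 K

Areal heat capacity C = 1.61×10^8 J/(m²·K) (given).
τ = C / λ = 1.61×10^8 / 5.89 = 2.73×10^7 s.
Equilibrium anomaly ΔT_eq = F / λ = 121 / 5.89 = 20.5 K.
t = 179 days = 1.55×10^7 s, so t/τ = 0.566.
ΔT(t) = ΔT_eq (1 − e^(−t/τ)) = 20.5 × (1 − e^−0.566) = 8.88 K.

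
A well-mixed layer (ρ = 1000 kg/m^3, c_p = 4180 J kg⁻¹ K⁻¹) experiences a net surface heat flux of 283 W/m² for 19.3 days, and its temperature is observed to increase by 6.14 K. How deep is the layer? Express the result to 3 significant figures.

18.4 m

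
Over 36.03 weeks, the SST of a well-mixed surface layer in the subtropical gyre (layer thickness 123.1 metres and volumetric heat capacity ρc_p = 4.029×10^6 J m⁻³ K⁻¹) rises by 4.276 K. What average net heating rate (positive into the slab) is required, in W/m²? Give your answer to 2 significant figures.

97

Areal heat capacity C = ρc_p × D = 4.029×10^6 × 123.1 = 4.96×10^8 J/(m²·K).
Required heat per unit area: Q = C ΔT = 4.96×10^8 × 4.276 = 2.12×10^9 J/m².
Flux F = Q / Δt = 2.12×10^9 / 2.18×10^7 s = 97.3 W/m².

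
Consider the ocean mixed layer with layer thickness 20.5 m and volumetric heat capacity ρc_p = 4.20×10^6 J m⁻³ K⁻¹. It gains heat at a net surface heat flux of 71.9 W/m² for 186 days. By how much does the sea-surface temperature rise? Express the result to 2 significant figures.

13 K

Areal heat capacity C = ρc_p × D = 4.20×10^6 × 20.5 = 8.61×10^7 J m⁻² K⁻¹.
Net heat input Q = F Δt = 71.9 × (186 days × 86400 s/day) = 1.16×10^9 J/m².
ΔT = Q / C = 1.16×10^9 / 8.61×10^7 = 13.4 K.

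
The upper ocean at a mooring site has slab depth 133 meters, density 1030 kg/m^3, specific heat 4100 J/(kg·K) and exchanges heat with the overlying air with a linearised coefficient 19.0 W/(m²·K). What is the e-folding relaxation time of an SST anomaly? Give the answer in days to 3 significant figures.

342 days

Areal heat capacity C = ρ c_p D = 1030 × 4100 × 133 = 5.62×10^8 J m⁻² K⁻¹.
Relaxation time τ = C / λ = 5.62×10^8 / 19.0 = 2.96×10^7 s.
In days: 2.96×10^7 s / (86400 s/day) = 342 days.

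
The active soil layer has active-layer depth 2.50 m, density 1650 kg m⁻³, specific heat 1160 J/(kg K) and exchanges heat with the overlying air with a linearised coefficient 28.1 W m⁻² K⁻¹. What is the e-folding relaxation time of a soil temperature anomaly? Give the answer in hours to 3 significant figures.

47.3 hours

Areal heat capacity C = ρ c_p D = 1650 × 1160 × 2.50 = 4.78×10^6 J m⁻² K⁻¹.
Relaxation time τ = C / λ = 4.78×10^6 / 28.1 = 1.70×10^5 s.
In hours: 1.70×10^5 s / (3600 s/hour) = 47.3 hours.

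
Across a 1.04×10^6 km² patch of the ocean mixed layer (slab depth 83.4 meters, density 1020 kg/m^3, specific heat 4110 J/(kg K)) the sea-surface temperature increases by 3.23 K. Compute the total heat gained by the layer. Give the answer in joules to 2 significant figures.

Areal heat capacity C = ρ c_p D = 1020 × 4110 × 83.4 = 3.50×10^8 J m⁻² K⁻¹.
Heat per unit area: q = C ΔT = 3.50×10^8 × 3.23 = 1.13×10^9 J/m².
Total heat: Q = q × A = 1.13×10^9 × (1.04×10^6 × 10⁶ m²) = 1.17×10^21 J.

1.2×10^21 J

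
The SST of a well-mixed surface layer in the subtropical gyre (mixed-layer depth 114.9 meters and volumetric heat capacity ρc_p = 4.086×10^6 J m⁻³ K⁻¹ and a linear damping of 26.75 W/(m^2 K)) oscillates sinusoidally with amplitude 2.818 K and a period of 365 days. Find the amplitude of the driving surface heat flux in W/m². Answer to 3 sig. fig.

Areal heat capacity C = ρc_p × D = 4.086×10^6 × 114.9 = 4.69×10^8 J/(m²·K).
ω = 2π / 3.15×10^7 s = 1.99×10^-7 s⁻¹.
√((Cω)² + λ²) = √((93.5)² + 26.75²) = 97.3 W/(m²·K).
F₀ = A × √((Cω)²+λ²) = 2.818 × 97.3 = 274 W/m².

274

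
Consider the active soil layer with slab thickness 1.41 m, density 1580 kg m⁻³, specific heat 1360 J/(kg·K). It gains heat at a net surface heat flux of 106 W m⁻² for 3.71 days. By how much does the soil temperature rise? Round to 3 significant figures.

Areal heat capacity C = ρ c_p D = 1580 × 1360 × 1.41 = 3.03×10^6 J m⁻² K⁻¹.
Net heat input Q = F Δt = 106 × (3.71 days × 86400 s/day) = 3.40×10^7 J/m².
ΔT = Q / C = 3.40×10^7 / 3.03×10^6 = 11.2 K.

11.2 K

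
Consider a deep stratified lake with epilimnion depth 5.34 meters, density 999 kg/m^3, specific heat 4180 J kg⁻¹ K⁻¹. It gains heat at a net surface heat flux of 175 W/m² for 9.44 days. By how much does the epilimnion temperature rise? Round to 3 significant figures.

6.40 K

Areal heat capacity C = ρ c_p D = 999 × 4180 × 5.34 = 2.23×10^7 J/(m²·K).
Net heat input Q = F Δt = 175 × (9.44 days × 86400 s/day) = 1.43×10^8 J/m².
ΔT = Q / C = 1.43×10^8 / 2.23×10^7 = 6.40 K.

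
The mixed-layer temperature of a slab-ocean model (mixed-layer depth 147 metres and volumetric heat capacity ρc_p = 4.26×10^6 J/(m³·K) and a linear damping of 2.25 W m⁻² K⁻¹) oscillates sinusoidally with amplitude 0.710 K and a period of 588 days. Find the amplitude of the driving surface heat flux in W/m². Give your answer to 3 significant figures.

Areal heat capacity C = ρc_p × D = 4.26×10^6 × 147 = 6.26×10^8 J/(m^2 K).
ω = 2π / 5.08×10^7 s = 1.24×10^-7 s⁻¹.
√((Cω)² + λ²) = √((77.4)² + 2.25²) = 77.5 W/(m²·K).
F₀ = A × √((Cω)²+λ²) = 0.710 × 77.5 = 55.0 W/m².

55.0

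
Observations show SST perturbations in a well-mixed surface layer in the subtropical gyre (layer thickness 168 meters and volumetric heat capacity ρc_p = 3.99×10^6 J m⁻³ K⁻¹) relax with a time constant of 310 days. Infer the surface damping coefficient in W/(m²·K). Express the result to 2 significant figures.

25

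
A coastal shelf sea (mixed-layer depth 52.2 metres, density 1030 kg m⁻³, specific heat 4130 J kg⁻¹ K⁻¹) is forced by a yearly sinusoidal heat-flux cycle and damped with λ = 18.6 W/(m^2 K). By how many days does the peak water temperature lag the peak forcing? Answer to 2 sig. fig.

68 days

Areal heat capacity C = ρ c_p D = 1030 × 4130 × 52.2 = 2.22×10^8 J/(m²·K).
ω = 2π / 3.15×10^7 s = 1.99×10^-7 s⁻¹.
Phase lag φ = arctan(Cω/λ) = arctan(44.2/18.6) = 1.17 rad.
Time lag = φ / ω = 1.17 / 1.99×10^-7 = 5.89×10^6 s = 68.1 days.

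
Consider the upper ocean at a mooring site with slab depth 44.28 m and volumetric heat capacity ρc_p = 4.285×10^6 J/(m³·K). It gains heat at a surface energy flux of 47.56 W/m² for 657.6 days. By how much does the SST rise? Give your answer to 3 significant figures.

14.2 K

Areal heat capacity C = ρc_p × D = 4.285×10^6 × 44.28 = 1.90×10^8 J/(m²·K).
Net heat input Q = F Δt = 47.56 × (657.6 days × 86400 s/day) = 2.70×10^9 J/m².
ΔT = Q / C = 2.70×10^9 / 1.90×10^8 = 14.2 K.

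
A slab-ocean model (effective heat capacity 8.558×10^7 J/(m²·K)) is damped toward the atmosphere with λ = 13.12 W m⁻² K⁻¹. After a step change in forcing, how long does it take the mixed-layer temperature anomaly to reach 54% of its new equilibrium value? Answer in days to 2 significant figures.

Areal heat capacity C = 8.558×10^7 J/(m²·K) (given).
τ = C / λ = 8.56×10^7 / 13.12 = 6.52×10^6 s.
Fraction reached: 1 − e^(−t/τ) = 0.54 ⇒ t = −τ ln(1 − 0.54) = τ × 0.777.
t = 5.07×10^6 s = 58.6 days.

59 days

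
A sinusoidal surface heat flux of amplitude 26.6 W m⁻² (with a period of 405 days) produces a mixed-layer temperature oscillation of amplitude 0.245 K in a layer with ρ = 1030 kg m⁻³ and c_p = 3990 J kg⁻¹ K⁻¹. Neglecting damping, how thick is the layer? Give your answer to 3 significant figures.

ω = 2π / 3.50×10^7 s = 1.80×10^-7 s⁻¹.
Required C = F₀ / (A ω) = 26.6 / (0.245 × 1.80×10^-7) = 6.05×10^8 J/(m²·K).
D = C / (ρ c_p) = 6.05×10^8 / (1030 × 3990) = 147 m.

147 m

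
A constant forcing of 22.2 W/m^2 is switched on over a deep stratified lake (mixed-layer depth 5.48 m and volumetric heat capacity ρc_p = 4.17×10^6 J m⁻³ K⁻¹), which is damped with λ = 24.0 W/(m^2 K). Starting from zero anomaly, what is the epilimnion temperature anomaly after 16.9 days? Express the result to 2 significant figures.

0.73 K

Areal heat capacity C = ρc_p × D = 4.17×10^6 × 5.48 = 2.29×10^7 J/(m²·K).
τ = C / λ = 2.29×10^7 / 24.0 = 9.52×10^5 s.
Equilibrium anomaly ΔT_eq = F / λ = 22.2 / 24.0 = 0.925 K.
t = 16.9 days = 1.46×10^6 s, so t/τ = 1.53.
ΔT(t) = ΔT_eq (1 − e^(−t/τ)) = 0.925 × (1 − e^−1.53) = 0.725 K.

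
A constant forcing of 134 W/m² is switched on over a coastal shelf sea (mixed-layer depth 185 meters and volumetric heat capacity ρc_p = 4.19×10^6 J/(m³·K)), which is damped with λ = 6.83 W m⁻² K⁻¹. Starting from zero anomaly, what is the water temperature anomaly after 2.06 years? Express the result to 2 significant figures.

Areal heat capacity C = ρc_p × D = 4.19×10^6 × 185 = 7.75×10^8 J/(m²·K).
τ = C / λ = 7.75×10^8 / 6.83 = 1.13×10^8 s.
Equilibrium anomaly ΔT_eq = F / λ = 134 / 6.83 = 19.6 K.
t = 2.06 years = 6.50×10^7 s, so t/τ = 0.573.
ΔT(t) = ΔT_eq (1 − e^(−t/τ)) = 19.6 × (1 − e^−0.573) = 8.56 K.

8.6 K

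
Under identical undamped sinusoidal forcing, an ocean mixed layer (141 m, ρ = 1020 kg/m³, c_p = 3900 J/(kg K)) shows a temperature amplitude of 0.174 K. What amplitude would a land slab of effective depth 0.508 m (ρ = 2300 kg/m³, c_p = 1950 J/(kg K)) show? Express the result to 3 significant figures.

42.8 K

C_ocean = 5.61×10^8 J/(m²·K); C_land = 2.28×10^6 J/(m²·K).
A ∝ 1/C ⇒ A_land = A_ocean × C_ocean/C_land = 0.174 × 246 = 42.8 K.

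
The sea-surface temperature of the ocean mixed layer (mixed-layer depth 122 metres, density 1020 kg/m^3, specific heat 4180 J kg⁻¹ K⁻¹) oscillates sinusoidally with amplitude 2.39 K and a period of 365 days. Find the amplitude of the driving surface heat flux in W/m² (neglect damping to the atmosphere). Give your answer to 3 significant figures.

248

Areal heat capacity C = ρ c_p D = 1020 × 4180 × 122 = 5.20×10^8 J/(m^2 K).
ω = 2π / 3.15×10^7 s = 1.99×10^-7 s⁻¹.
Cω = 5.20×10^8 × 1.99×10^-7 = 104 W/(m²·K).
F₀ = A × Cω = 2.39 × 104 = 248 W/m².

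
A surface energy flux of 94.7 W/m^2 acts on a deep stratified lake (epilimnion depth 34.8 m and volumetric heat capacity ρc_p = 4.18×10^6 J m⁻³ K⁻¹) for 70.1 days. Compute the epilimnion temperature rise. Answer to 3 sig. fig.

Areal heat capacity C = ρc_p × D = 4.18×10^6 × 34.8 = 1.45×10^8 J/(m²·K).
Net heat input Q = F Δt = 94.7 × (70.1 days × 86400 s/day) = 5.74×10^8 J/m².
ΔT = Q / C = 5.74×10^8 / 1.45×10^8 = 3.94 K.

3.94 K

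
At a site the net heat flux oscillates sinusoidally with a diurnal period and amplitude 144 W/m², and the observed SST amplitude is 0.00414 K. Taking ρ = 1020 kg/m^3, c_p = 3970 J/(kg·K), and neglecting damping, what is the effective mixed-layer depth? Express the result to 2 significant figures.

ω = 2π / 86400 s = 7.27×10^-5 s⁻¹.
Required C = F₀ / (A ω) = 144 / (0.00414 × 7.27×10^-5) = 4.78×10^8 J/(m²·K).
D = C / (ρ c_p) = 4.78×10^8 / (1020 × 3970) = 118 m.

120 m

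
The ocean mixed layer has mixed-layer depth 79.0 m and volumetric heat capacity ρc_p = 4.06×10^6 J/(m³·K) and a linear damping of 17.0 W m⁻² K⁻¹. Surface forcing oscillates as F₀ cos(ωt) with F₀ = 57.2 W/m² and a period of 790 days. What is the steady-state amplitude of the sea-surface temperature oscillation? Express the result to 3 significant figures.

1.68 K

Areal heat capacity C = ρc_p × D = 4.06×10^6 × 79.0 = 3.21×10^8 J/(m²·K).
Angular frequency ω = 2π / T = 2π / 6.83×10^7 s = 9.21×10^-8 s⁻¹.
√((Cω)² + λ²) = √((29.5)² + 17.0²) = 34.1 W/(m²·K).
Amplitude A = F₀ / √((Cω)²+λ²) = 57.2 / 34.1 = 1.68 K.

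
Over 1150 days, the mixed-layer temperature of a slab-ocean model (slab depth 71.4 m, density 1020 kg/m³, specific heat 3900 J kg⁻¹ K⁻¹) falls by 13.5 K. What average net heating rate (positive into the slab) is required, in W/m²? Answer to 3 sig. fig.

Areal heat capacity C = ρ c_p D = 1020 × 3900 × 71.4 = 2.84×10^8 J/(m²·K).
Required heat per unit area: Q = C ΔT = 2.84×10^8 × -13.5 = -3.83×10^9 J/m².
Flux F = Q / Δt = -3.83×10^9 / 9.94×10^7 s = -38.6 W/m².

-38.6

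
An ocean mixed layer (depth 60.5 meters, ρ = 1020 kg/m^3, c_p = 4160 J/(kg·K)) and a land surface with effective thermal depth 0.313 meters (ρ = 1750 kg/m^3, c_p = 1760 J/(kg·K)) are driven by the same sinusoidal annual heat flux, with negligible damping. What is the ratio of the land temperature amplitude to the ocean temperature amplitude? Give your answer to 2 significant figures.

270

C_ocean = 1020 × 4160 × 60.5 = 2.57×10^8 J/(m²·K).
C_land = 1750 × 1760 × 0.313 = 9.64×10^5 J/(m²·K).
Undamped amplitude ∝ 1/C, so A_land/A_ocean = C_ocean/C_land = 266.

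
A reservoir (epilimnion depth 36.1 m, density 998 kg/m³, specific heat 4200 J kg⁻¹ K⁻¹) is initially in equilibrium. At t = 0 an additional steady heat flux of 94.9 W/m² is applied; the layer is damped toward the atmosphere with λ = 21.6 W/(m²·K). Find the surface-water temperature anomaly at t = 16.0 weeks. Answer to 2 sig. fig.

3.3 K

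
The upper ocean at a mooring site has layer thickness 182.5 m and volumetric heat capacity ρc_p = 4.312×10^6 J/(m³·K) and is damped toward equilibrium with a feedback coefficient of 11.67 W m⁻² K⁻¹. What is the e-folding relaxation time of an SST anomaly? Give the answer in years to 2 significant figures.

2.1 years

Areal heat capacity C = ρc_p × D = 4.312×10^6 × 182.5 = 7.87×10^8 J/(m^2 K).
Relaxation time τ = C / λ = 7.87×10^8 / 11.67 = 6.74×10^7 s.
In years: 6.74×10^7 s / (3.156×10^7 s/year) = 2.14 years.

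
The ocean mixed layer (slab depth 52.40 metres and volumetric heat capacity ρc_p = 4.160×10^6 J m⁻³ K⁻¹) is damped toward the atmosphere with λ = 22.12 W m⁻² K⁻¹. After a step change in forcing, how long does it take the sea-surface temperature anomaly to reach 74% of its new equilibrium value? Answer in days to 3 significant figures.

Areal heat capacity C = ρc_p × D = 4.160×10^6 × 52.40 = 2.18×10^8 J/(m²·K).
τ = C / λ = 2.18×10^8 / 22.12 = 9.85×10^6 s.
Fraction reached: 1 − e^(−t/τ) = 0.74 ⇒ t = −τ ln(1 − 0.74) = τ × 1.35.
t = 1.33×10^7 s = 154 days.

154 days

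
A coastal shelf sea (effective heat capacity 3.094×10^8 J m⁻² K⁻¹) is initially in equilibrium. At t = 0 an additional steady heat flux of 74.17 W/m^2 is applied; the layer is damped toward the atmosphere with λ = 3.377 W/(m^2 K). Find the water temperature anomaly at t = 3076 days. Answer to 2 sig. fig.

Areal heat capacity C = 3.094×10^8 J m⁻² K⁻¹ (given).
τ = C / λ = 3.09×10^8 / 3.377 = 9.16×10^7 s.
Equilibrium anomaly ΔT_eq = F / λ = 74.17 / 3.377 = 22.0 K.
t = 3076 days = 2.66×10^8 s, so t/τ = 2.90.
ΔT(t) = ΔT_eq (1 − e^(−t/τ)) = 22.0 × (1 − e^−2.90) = 20.8 K.

21 K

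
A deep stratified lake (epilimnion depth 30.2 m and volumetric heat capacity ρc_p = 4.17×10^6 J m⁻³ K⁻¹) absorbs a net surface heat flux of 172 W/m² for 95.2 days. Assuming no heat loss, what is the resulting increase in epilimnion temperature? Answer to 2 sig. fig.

11 K

Areal heat capacity C = ρc_p × D = 4.17×10^6 × 30.2 = 1.26×10^8 J/(m^2 K).
Net heat input Q = F Δt = 172 × (95.2 days × 86400 s/day) = 1.41×10^9 J/m².
ΔT = Q / C = 1.41×10^9 / 1.26×10^8 = 11.2 K.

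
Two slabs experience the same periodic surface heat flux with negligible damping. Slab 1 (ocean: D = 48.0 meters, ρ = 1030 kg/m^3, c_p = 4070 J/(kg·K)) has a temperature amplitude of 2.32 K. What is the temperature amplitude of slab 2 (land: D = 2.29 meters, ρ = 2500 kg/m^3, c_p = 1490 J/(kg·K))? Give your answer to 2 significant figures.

C_ocean = 2.01×10^8 J/(m²·K); C_land = 8.53×10^6 J/(m²·K).
A ∝ 1/C ⇒ A_land = A_ocean × C_ocean/C_land = 2.32 × 23.6 = 54.7 K.

55 K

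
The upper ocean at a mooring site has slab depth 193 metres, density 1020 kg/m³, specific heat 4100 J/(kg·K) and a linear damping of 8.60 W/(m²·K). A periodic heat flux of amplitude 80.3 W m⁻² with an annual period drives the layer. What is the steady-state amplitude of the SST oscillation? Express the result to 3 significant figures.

Areal heat capacity C = ρ c_p D = 1020 × 4100 × 193 = 8.07×10^8 J/(m^2 K).
Angular frequency ω = 2π / T = 2π / 3.15×10^7 s = 1.99×10^-7 s⁻¹.
√((Cω)² + λ²) = √((161)² + 8.60²) = 161 W/(m²·K).
Amplitude A = F₀ / √((Cω)²+λ²) = 80.3 / 161 = 0.499 K.

0.499 K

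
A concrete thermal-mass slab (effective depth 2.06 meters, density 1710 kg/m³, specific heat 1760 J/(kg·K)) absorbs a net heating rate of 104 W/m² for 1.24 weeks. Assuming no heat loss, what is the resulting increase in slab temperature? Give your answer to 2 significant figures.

13 K

Areal heat capacity C = ρ c_p D = 1710 × 1760 × 2.06 = 6.20×10^6 J/(m²·K).
Net heat input Q = F Δt = 104 × (1.24 weeks × 6.048×10^5 s/week) = 7.80×10^7 J/m².
ΔT = Q / C = 7.80×10^7 / 6.20×10^6 = 12.6 K.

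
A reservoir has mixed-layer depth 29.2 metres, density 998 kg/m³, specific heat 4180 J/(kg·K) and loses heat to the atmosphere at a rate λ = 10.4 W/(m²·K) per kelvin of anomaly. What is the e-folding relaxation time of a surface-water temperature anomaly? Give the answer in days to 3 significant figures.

136 days

Areal heat capacity C = ρ c_p D = 998 × 4180 × 29.2 = 1.22×10^8 J/(m^2 K).
Relaxation time τ = C / λ = 1.22×10^8 / 10.4 = 1.17×10^7 s.
In days: 1.17×10^7 s / (86400 s/day) = 136 days.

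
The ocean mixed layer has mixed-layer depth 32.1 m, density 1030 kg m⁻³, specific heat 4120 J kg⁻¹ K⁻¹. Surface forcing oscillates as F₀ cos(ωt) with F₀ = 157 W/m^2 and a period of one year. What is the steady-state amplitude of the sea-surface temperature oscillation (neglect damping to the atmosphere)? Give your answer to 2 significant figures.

Areal heat capacity C = ρ c_p D = 1030 × 4120 × 32.1 = 1.36×10^8 J/(m^2 K).
Angular frequency ω = 2π / T = 2π / 3.15×10^7 s = 1.99×10^-7 s⁻¹.
Cω = 1.36×10^8 × 1.99×10^-7 = 27.1 W/(m²·K).
Amplitude A = F₀ / (Cω) = 157 / 27.1 = 5.78 K.

5.8 K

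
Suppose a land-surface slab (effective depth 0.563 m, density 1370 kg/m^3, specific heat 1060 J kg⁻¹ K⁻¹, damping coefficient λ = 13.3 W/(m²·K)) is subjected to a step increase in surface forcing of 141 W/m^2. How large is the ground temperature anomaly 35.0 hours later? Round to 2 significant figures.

9.2 K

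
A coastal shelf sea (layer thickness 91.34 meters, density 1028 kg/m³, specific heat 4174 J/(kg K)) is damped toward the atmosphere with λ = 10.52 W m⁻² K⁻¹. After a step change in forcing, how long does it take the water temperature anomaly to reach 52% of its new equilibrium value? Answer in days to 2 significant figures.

320 days

Areal heat capacity C = ρ c_p D = 1028 × 4174 × 91.34 = 3.92×10^8 J/(m²·K).
τ = C / λ = 3.92×10^8 / 10.52 = 3.73×10^7 s.
Fraction reached: 1 − e^(−t/τ) = 0.52 ⇒ t = −τ ln(1 − 0.52) = τ × 0.734.
t = 2.73×10^7 s = 316 days.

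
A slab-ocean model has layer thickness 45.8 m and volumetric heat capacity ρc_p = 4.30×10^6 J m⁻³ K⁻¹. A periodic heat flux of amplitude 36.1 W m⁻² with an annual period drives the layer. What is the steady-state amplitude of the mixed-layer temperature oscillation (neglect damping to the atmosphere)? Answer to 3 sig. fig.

0.920 K

Areal heat capacity C = ρc_p × D = 4.30×10^6 × 45.8 = 1.97×10^8 J m⁻² K⁻¹.
Angular frequency ω = 2π / T = 2π / 3.15×10^7 s = 1.99×10^-7 s⁻¹.
Cω = 1.97×10^8 × 1.99×10^-7 = 39.2 W/(m²·K).
Amplitude A = F₀ / (Cω) = 36.1 / 39.2 = 0.920 K.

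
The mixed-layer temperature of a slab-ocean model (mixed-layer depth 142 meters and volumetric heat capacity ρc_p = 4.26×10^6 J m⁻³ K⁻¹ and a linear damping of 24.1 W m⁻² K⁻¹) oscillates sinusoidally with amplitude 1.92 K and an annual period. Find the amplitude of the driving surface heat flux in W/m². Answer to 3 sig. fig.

236

Areal heat capacity C = ρc_p × D = 4.26×10^6 × 142 = 6.05×10^8 J/(m²·K).
ω = 2π / 3.15×10^7 s = 1.99×10^-7 s⁻¹.
√((Cω)² + λ²) = √((121)² + 24.1²) = 123 W/(m²·K).
F₀ = A × √((Cω)²+λ²) = 1.92 × 123 = 236 W/m².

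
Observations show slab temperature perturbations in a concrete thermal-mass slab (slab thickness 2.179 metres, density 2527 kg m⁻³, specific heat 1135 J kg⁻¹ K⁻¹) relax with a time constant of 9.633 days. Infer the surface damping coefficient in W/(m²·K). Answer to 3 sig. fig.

7.51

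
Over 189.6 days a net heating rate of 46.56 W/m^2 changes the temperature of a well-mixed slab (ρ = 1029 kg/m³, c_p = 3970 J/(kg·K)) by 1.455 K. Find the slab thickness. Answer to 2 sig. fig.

Heat input Q = F Δt = 46.56 × 1.64×10^7 s = 7.63×10^8 J/m².
Required areal heat capacity C = Q / ΔT = 5.24×10^8 J/(m²·K).
Depth D = C / (ρ c_p) = 5.24×10^8 / (1029 × 3970) = 128 m.

130 m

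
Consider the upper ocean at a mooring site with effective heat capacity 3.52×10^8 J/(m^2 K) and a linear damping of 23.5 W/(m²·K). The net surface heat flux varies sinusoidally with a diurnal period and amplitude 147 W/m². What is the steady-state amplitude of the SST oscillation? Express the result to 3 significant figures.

0.00574 K

Areal heat capacity C = 3.52×10^8 J/(m^2 K) (given).
Angular frequency ω = 2π / T = 2π / 86400 s = 7.27×10^-5 s⁻¹.
√((Cω)² + λ²) = √((25600)² + 23.5²) = 25600 W/(m²·K).
Amplitude A = F₀ / √((Cω)²+λ²) = 147 / 25600 = 0.00574 K.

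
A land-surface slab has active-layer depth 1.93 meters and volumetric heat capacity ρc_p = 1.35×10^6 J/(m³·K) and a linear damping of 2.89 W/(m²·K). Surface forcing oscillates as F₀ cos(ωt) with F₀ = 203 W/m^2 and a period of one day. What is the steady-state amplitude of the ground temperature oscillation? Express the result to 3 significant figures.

1.07 K

Areal heat capacity C = ρc_p × D = 1.35×10^6 × 1.93 = 2.61×10^6 J/(m²·K).
Angular frequency ω = 2π / T = 2π / 86400 s = 7.27×10^-5 s⁻¹.
√((Cω)² + λ²) = √((189)² + 2.89²) = 189 W/(m²·K).
Amplitude A = F₀ / √((Cω)²+λ²) = 203 / 189 = 1.07 K.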